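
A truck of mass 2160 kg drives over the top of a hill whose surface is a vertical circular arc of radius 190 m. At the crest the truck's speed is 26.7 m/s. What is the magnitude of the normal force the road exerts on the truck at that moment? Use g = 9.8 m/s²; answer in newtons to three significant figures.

13100 N

At the crest the centripetal acceleration points downward (toward the centre of the arc), so mg − N = mv²/r.
N = m(g − v²/r) = 2160 × (9.8 − (26.7)²/190) = 2160 × (9.8 − 3.752) = 2160 × 6.048 = 13060 N.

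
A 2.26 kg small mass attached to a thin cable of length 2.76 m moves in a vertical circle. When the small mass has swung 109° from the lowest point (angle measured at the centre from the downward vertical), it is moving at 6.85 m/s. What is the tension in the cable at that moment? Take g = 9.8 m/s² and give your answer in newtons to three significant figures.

31.2 N

Take the radial direction toward the centre of the circle as positive. The component of the weight along the string toward the centre is −mg cos φ (φ measured from the bottom), so Newton's second law along the string gives T − mg cos φ = m v²/r.
cos 109° = -0.3256, so T = m(v²/r + g cos φ) = 2.26 × ((6.85)²/2.76 + 9.8 × -0.3256) = 2.26 × (17.00 + (-3.191)) = 2.26 × 13.81 = 31.21 N.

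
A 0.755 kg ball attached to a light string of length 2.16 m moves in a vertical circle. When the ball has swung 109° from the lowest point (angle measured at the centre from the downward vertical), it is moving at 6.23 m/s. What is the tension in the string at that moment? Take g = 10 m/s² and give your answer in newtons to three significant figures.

11.1 N

Take the radial direction toward the centre of the circle as positive. The component of the weight along the string toward the centre is −mg cos φ (φ measured from the bottom), so Newton's second law along the string gives T − mg cos φ = m v²/r.
cos 109° = -0.3256, so T = m(v²/r + g cos φ) = 0.755 × ((6.23)²/2.16 + 10.0 × -0.3256) = 0.755 × (17.97 + (-3.256)) = 0.755 × 14.71 = 11.11 N.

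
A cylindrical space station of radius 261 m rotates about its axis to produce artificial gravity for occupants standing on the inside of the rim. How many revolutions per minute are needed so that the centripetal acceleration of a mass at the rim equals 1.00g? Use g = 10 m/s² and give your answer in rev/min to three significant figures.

Require ω²r = 1.00g, so ω = √(1.00 × 10.0/261) = 0.1957 rad/s.
In rev/min: ω × 60/(2π) = 0.1957 × 60/(2π) = 1.869 rev/min.

1.87 rev/min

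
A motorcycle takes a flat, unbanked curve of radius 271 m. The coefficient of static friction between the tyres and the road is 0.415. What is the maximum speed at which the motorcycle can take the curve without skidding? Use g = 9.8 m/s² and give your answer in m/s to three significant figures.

The only inward force on a level bend is static friction, so at the limit f_s = μ_s N = μ_s m g = m v²/r.
Mass cancels: v_max = √(μ_s g r) = √(0.415 × 9.8 × 271) = √1102 = 33.20 m/s.

33.2 m/s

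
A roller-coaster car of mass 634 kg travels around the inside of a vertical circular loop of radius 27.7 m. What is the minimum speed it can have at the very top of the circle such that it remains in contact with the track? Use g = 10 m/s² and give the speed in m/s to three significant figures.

16.6 m/s

At the highest point the centre is directly below, so both the weight and N act inward: N + mg = mv²/r.
At minimum speed N → 0, so mg = mv_min²/r ⇒ v_min = √(g r) = √(10.0 × 27.7) = 16.64 m/s.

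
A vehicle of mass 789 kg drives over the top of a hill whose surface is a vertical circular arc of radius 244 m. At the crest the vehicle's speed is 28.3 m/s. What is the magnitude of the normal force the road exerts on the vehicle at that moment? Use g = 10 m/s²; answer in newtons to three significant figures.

5300 N

At the crest the centripetal acceleration points downward (toward the centre of the arc), so mg − N = mv²/r.
N = m(g − v²/r) = 789 × (10.0 − (28.3)²/244) = 789 × (10.0 − 3.282) = 789 × 6.718 = 5300 N.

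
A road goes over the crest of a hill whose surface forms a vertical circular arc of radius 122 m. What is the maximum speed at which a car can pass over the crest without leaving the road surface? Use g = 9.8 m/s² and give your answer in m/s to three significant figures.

34.6 m/s

At the crest the centre of the circle is below the car, so the net downward (centripetal) force is mg − N = mv²/r.
The car leaves the road when N → 0, giving v_max = √(g r) = √(9.8 × 122) = 34.58 m/s.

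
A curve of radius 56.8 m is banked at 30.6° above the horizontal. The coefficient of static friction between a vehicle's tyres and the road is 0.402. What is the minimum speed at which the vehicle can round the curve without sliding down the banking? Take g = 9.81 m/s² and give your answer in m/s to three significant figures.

9.23 m/s

At the minimum speed, friction acts up the slope at its limiting value f = μN. Radially (horizontal, toward centre): N sinθ − μN cosθ = mv²/r. Vertically: N cosθ + μN sinθ = mg.
Dividing: v² = r g (sinθ − μcosθ)/(cosθ + μsinθ).
sinθ − μcosθ = 0.5090 − 0.402×0.8607 = 0.1630; cosθ + μsinθ = 0.8607 + 0.402×0.5090 = 1.065.
v² = 56.8 × 9.81 × 0.1630/1.065 = 85.26 m²/s², so v = 9.234 m/s.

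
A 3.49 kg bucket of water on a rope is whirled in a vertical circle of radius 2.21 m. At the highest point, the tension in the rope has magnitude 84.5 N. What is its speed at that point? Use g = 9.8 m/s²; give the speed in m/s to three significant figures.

8.67 m/s

At the top, T + mg = mv²/r, so v = √(r(T/m + g)) = √(2.21 × (84.5/3.49 + 9.8)) = √(2.21 × 34.01) = √75.17 = 8.670 m/s.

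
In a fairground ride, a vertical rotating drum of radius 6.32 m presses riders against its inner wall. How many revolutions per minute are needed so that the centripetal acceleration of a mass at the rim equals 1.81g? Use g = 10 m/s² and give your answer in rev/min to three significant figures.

16.2 rev/min

Require ω²r = 1.81g, so ω = √(1.81 × 10.0/6.32) = 1.692 rad/s.
In rev/min: ω × 60/(2π) = 1.692 × 60/(2π) = 16.16 rev/min.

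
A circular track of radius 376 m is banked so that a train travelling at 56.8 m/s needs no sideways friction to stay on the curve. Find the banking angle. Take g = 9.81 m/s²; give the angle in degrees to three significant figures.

41.2°

With no friction, the horizontal component of the normal force provides the centripetal force: N sinθ = mv²/r, while N cosθ = mg vertically.
Dividing: tanθ = v²/(r g) = (56.8)²/(376 × 9.81) = 3226/3689 = 0.8747.
θ = arctan(0.8747) = 41.17°.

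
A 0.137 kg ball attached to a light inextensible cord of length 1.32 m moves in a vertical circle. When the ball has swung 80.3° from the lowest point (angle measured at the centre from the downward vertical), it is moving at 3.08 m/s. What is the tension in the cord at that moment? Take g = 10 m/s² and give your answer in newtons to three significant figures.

1.22 N

Take the radial direction toward the centre of the circle as positive. The component of the weight along the string toward the centre is −mg cos φ (φ measured from the bottom), so Newton's second law along the string gives T − mg cos φ = m v²/r.
cos 80.3° = 0.1685, so T = m(v²/r + g cos φ) = 0.137 × ((3.08)²/1.32 + 10.0 × 0.1685) = 0.137 × (7.187 + (1.685)) = 0.137 × 8.872 = 1.215 N.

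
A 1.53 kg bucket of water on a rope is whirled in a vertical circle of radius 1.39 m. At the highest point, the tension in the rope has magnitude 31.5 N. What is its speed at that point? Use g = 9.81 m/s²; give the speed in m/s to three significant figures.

At the top, T + mg = mv²/r, so v = √(r(T/m + g)) = √(1.39 × (31.5/1.53 + 9.81)) = √(1.39 × 30.40) = √42.25 = 6.500 m/s.

6.50 m/s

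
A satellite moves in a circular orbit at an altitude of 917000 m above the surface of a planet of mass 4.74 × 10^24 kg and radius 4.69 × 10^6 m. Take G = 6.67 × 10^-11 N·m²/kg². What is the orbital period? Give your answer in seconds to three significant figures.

4690 s

r = R + h = 4.69 × 10^6 + 917000 = 5.607 × 10^6 m. Gravity provides the centripetal force: G M m / r² = m v² / r ⇒ v = √(GM/r) = 7509 m/s.
T = 2πr/v = 2π × 5.607 × 10^6 / 7509 = 4692 s.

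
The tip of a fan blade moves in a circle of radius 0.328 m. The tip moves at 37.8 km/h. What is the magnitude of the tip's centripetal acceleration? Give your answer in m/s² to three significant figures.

v = 37.8 km/h = 37.8/3.6 = 10.50 m/s.
a_c = v²/r = (10.50)²/0.328 = 110.2/0.328 = 336.1 m/s².

336 m/s²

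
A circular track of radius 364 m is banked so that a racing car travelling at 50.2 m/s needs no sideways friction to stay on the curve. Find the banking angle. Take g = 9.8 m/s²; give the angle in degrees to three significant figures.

With no friction, the horizontal component of the normal force provides the centripetal force: N sinθ = mv²/r, while N cosθ = mg vertically.
Dividing: tanθ = v²/(r g) = (50.2)²/(364 × 9.8) = 2520/3567 = 0.7064.
θ = arctan(0.7064) = 35.24°.

35.2°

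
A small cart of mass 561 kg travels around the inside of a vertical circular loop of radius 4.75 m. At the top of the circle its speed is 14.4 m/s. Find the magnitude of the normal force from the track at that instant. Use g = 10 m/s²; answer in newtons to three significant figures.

At the top, both N and the weight mg point inward (toward the centre), so N + mg = mv²/r.
N = m(v²/r − g) = 561 × ((14.4)²/4.75 − 10.0) = 561 × (43.65 − 10.0) = 561 × 33.65 = 18880 N.

18900 N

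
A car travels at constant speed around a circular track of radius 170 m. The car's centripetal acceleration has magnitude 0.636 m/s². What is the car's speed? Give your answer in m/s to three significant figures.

10.4 m/s

a_c = v²/r ⇒ v = √(a_c · r) = √(0.636 × 170) = √108.1 = 10.40 m/s.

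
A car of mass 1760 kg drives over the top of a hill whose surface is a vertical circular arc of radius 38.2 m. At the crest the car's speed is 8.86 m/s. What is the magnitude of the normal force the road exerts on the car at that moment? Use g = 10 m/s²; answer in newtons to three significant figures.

At the crest the centripetal acceleration points downward (toward the centre of the arc), so mg − N = mv²/r.
N = m(g − v²/r) = 1760 × (10.0 − (8.86)²/38.2) = 1760 × (10.0 − 2.055) = 1760 × 7.945 = 13980 N.

14000 N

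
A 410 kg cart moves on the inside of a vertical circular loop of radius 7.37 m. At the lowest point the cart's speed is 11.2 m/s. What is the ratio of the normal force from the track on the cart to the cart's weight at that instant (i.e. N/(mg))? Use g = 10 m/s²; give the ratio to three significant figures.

At the bottom, N − mg = mv²/r, so N = m(v²/r + g) and N/(mg) = v²/(rg) + 1 = (11.2)²/(7.37 × 10.0) + 1 = 1.702 + 1 = 2.702.

2.70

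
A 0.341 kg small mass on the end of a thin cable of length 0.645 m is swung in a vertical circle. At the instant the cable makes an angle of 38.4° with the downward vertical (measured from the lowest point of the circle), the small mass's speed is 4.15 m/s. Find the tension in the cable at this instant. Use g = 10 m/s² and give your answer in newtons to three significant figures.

Take the radial direction toward the centre of the circle as positive. The component of the weight along the string toward the centre is −mg cos φ (φ measured from the bottom), so Newton's second law along the string gives T − mg cos φ = m v²/r.
cos 38.4° = 0.7837, so T = m(v²/r + g cos φ) = 0.341 × ((4.15)²/0.645 + 10.0 × 0.7837) = 0.341 × (26.70 + (7.837)) = 0.341 × 34.54 = 11.78 N.

11.8 N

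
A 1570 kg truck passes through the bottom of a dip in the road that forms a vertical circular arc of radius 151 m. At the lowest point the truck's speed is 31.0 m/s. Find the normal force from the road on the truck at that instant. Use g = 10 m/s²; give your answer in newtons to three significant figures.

At the lowest point, N points up (toward the centre) and the weight mg points down (away from the centre), so the net inward force is N − mg = mv²/r.
N = m(v²/r + g) = 1570 × ((31.0)²/151 + 10.0) = 1570 × (6.364 + 10.0) = 1570 × 16.36 = 25690 N.

25700 N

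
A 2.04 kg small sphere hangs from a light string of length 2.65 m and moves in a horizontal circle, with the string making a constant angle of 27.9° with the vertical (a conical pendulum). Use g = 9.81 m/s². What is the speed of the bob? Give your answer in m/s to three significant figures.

The radius of the circle is r = L sinθ = 2.65 × sin 27.9° = 1.240 m.
Horizontally T sinθ = mv²/r and vertically T cosθ = mg, so tanθ = v²/(rg).
v = √(r g tanθ) = √(1.240 × 9.81 × 0.5295) = √6.441 = 2.538 m/s.

2.54 m/s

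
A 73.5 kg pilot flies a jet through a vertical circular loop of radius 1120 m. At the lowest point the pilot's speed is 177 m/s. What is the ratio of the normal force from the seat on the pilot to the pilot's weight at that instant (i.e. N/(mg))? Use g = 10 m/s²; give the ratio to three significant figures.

3.80

At the bottom, N − mg = mv²/r, so N = m(v²/r + g) and N/(mg) = v²/(rg) + 1 = (177)²/(1120 × 10.0) + 1 = 2.797 + 1 = 3.797.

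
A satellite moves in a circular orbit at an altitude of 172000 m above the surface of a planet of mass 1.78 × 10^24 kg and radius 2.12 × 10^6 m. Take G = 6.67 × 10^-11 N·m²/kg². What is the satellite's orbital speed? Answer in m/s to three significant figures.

7200 m/s

Orbital radius r = R + h = 2.12 × 10^6 + 172000 = 2.292 × 10^6 m.
Gravity supplies the centripetal force: G M m / r² = m v² / r, so v = √(GM/r).
v = √(6.67 × 10^-11 × 1.78 × 10^24 / 2.292 × 10^6) = √(5.180 × 10^7) = 7197 m/s.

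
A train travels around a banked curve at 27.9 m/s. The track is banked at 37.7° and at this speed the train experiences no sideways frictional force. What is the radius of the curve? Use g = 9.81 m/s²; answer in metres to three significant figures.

103 m

Frictionless banking: tanθ = v²/(rg), so r = v²/(g tanθ).
r = (27.9)²/(9.81 × tan 37.7°) = 778.4/(9.81 × 0.7729) = 778.4/7.582 = 102.7 m.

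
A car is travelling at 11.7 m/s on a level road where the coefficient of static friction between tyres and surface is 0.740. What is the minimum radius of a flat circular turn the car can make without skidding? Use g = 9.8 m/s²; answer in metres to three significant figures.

At the limit, μ_s m g = m v²/r, so r_min = v²/(μ_s g) = (11.7)²/(0.740 × 9.8) = 136.9/7.252 = 18.88 m.

18.9 m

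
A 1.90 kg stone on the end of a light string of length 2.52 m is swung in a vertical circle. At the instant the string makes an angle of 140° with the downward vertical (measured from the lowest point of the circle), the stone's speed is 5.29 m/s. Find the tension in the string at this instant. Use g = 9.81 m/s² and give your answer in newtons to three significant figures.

6.82 N

Take the radial direction toward the centre of the circle as positive. The component of the weight along the string toward the centre is −mg cos φ (φ measured from the bottom), so Newton's second law along the string gives T − mg cos φ = m v²/r.
cos 140° = -0.7660, so T = m(v²/r + g cos φ) = 1.90 × ((5.29)²/2.52 + 9.81 × -0.7660) = 1.90 × (11.10 + (-7.515)) = 1.90 × 3.590 = 6.821 N.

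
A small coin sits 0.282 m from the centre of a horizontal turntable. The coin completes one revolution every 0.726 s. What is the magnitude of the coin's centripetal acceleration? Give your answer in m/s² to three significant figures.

v = 2πr/T = 2π × 0.282/0.726 = 2.441 m/s.
a_c = v²/r = (2.441)²/0.282 = 5.956/0.282 = 21.12 m/s².

21.1 m/s²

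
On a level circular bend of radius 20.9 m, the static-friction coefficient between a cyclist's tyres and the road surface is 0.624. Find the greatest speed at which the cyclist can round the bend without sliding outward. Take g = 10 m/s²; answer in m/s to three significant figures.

On a flat curve, static friction is the only horizontal force, so it must supply the full centripetal force: μ_s m g = m v²/r.
Mass cancels: v_max = √(μ_s g r) = √(0.624 × 10.0 × 20.9) = √130.4 = 11.42 m/s.

11.4 m/s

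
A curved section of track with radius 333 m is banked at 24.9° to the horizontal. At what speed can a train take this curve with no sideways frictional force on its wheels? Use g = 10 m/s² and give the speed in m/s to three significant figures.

39.3 m/s

On a frictionless banked curve, N sinθ = mv²/r and N cosθ = mg, so tanθ = v²/(rg).
v = √(r g tanθ) = √(333 × 10.0 × tan 24.9°) = √(333 × 10.0 × 0.4642) = √1546 = 39.32 m/s.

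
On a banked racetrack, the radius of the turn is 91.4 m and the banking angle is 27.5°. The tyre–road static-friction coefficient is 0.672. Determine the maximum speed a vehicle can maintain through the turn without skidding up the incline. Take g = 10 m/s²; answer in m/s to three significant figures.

At the maximum speed, friction acts down the slope at its limiting value f = μN. Radially (horizontal, toward centre): N sinθ + μN cosθ = mv²/r. Vertically: N cosθ − μN sinθ = mg.
Dividing: v² = r g (sinθ + μcosθ)/(cosθ − μsinθ).
sinθ + μcosθ = 0.4617 + 0.672×0.8870 = 1.058; cosθ − μsinθ = 0.8870 − 0.672×0.4617 = 0.5767.
v² = 91.4 × 10.0 × 1.058/0.5767 = 1676 m²/s², so v = 40.94 m/s.

40.9 m/s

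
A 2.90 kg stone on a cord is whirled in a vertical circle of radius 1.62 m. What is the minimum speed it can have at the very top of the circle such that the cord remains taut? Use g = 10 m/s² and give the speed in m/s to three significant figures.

4.02 m/s

At the top, both weight mg and T point toward the centre: T + mg = mv²/r.
At minimum speed T → 0, so mg = mv_min²/r ⇒ v_min = √(g r) = √(10.0 × 1.62) = 4.025 m/s.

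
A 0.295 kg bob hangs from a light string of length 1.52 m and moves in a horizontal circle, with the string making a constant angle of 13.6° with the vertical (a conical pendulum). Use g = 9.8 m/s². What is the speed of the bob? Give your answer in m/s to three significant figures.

0.921 m/s

The radius of the circle is r = L sinθ = 1.52 × sin 13.6° = 0.3574 m.
Horizontally T sinθ = mv²/r and vertically T cosθ = mg, so tanθ = v²/(rg).
v = √(r g tanθ) = √(0.3574 × 9.8 × 0.2419) = √0.8474 = 0.9205 m/s.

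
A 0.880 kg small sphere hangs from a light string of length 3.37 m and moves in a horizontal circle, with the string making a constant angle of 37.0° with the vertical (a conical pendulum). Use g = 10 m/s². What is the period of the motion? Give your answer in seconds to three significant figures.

3.26 s

r = L sinθ = 2.028 m. From T sinθ = mω²r and T cosθ = mg: tanθ = ω²r/g, so ω² = g tanθ / r = g/(L cosθ).
ω = √(g/(L cosθ)) = √(10.0/(3.37 × 0.7986)) = √3.716 = 1.928 rad/s.
Period = 2π/ω = 3.260 s.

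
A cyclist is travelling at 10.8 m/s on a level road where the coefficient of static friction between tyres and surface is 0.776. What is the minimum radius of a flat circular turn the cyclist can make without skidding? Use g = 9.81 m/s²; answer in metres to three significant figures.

15.3 m

At the limit, μ_s m g = m v²/r, so r_min = v²/(μ_s g) = (10.8)²/(0.776 × 9.81) = 116.6/7.613 = 15.32 m.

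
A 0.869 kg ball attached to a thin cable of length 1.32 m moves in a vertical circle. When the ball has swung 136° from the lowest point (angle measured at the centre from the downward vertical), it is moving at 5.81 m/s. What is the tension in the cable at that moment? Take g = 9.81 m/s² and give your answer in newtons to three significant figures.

16.1 N

Take the radial direction toward the centre of the circle as positive. The component of the weight along the string toward the centre is −mg cos φ (φ measured from the bottom), so Newton's second law along the string gives T − mg cos φ = m v²/r.
cos 136° = -0.7193, so T = m(v²/r + g cos φ) = 0.869 × ((5.81)²/1.32 + 9.81 × -0.7193) = 0.869 × (25.57 + (-7.057)) = 0.869 × 18.52 = 16.09 N.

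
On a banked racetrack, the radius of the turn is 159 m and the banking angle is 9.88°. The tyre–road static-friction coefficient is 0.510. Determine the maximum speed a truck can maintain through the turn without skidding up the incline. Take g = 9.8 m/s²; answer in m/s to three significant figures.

At the maximum speed, friction acts down the slope at its limiting value f = μN. Radially (horizontal, toward centre): N sinθ + μN cosθ = mv²/r. Vertically: N cosθ − μN sinθ = mg.
Dividing: v² = r g (sinθ + μcosθ)/(cosθ − μsinθ).
sinθ + μcosθ = 0.1716 + 0.510×0.9852 = 0.6740; cosθ − μsinθ = 0.9852 − 0.510×0.1716 = 0.8977.
v² = 159 × 9.8 × 0.6740/0.8977 = 1170 m²/s², so v = 34.21 m/s.

34.2 m/s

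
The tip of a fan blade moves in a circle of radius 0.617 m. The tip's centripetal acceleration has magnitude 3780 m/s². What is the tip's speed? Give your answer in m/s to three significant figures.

48.3 m/s

a_c = v²/r ⇒ v = √(a_c · r) = √(3780 × 0.617) = √2332 = 48.29 m/s.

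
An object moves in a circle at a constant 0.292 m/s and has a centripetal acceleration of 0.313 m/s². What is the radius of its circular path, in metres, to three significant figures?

0.272 m

a_c = v²/r ⇒ r = v²/a_c = (0.292)²/0.313 = 0.08526/0.313 = 0.2724 m.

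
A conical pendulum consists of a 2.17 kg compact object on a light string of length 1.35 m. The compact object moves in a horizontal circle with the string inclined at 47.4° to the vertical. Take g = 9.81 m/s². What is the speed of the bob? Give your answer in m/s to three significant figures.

The radius of the circle is r = L sinθ = 1.35 × sin 47.4° = 0.9937 m.
Horizontally T sinθ = mv²/r and vertically T cosθ = mg, so tanθ = v²/(rg).
v = √(r g tanθ) = √(0.9937 × 9.81 × 1.087) = √10.60 = 3.256 m/s.

3.26 m/s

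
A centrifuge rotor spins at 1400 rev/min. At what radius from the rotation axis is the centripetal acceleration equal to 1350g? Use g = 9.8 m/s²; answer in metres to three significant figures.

0.616 m

ω = 1400 rev/min × 2π/60 = 146.6 rad/s.
a_c = ω²r = 1350g ⇒ r = 1350 × 9.8 / (146.6)² = 13230/21490 = 0.6155 m.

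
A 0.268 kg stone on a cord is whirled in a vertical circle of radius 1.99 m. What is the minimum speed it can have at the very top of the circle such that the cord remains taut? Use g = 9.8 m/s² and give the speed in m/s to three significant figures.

At the highest point the centre is directly below, so both the weight and T act inward: T + mg = mv²/r.
At minimum speed T → 0, so mg = mv_min²/r ⇒ v_min = √(g r) = √(9.8 × 1.99) = 4.416 m/s.

4.42 m/s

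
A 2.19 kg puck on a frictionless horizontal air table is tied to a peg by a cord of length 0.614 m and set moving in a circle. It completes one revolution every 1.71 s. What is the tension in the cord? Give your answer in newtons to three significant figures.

v = 2πr/T = 2π × 0.614/1.71 = 2.256 m/s.
The tension is the only horizontal force, so it supplies the full centripetal force: T = m v²/r = 2.19 × (2.256)²/0.614 = 2.19 × 5.090/0.614 = 18.15 N.

18.2 N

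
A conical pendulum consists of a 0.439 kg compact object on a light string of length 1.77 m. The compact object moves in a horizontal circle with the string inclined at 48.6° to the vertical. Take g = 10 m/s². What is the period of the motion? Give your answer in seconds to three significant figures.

r = L sinθ = 1.328 m. From T sinθ = mω²r and T cosθ = mg: tanθ = ω²r/g, so ω² = g tanθ / r = g/(L cosθ).
ω = √(g/(L cosθ)) = √(10.0/(1.77 × 0.6613)) = √8.543 = 2.923 rad/s.
Period = 2π/ω = 2.150 s.

2.15 s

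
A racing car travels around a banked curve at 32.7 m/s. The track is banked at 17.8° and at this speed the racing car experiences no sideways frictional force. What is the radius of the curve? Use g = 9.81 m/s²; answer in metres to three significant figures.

339 m

Frictionless banking: tanθ = v²/(rg), so r = v²/(g tanθ).
r = (32.7)²/(9.81 × tan 17.8°) = 1069/(9.81 × 0.3211) = 1069/3.150 = 339.5 m.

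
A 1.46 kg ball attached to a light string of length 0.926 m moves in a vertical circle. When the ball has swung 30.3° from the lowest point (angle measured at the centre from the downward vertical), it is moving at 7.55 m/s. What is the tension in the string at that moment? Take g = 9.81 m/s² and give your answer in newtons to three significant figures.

Take the radial direction toward the centre of the circle as positive. The component of the weight along the string toward the centre is −mg cos φ (φ measured from the bottom), so Newton's second law along the string gives T − mg cos φ = m v²/r.
cos 30.3° = 0.8634, so T = m(v²/r + g cos φ) = 1.46 × ((7.55)²/0.926 + 9.81 × 0.8634) = 1.46 × (61.56 + (8.470)) = 1.46 × 70.03 = 102.2 N.

102 N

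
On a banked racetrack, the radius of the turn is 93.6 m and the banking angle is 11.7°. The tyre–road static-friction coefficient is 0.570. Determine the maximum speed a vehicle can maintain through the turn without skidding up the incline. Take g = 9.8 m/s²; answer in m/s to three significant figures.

At the maximum speed, friction acts down the slope at its limiting value f = μN. Radially (horizontal, toward centre): N sinθ + μN cosθ = mv²/r. Vertically: N cosθ − μN sinθ = mg.
Dividing: v² = r g (sinθ + μcosθ)/(cosθ − μsinθ).
sinθ + μcosθ = 0.2028 + 0.570×0.9792 = 0.7609; cosθ − μsinθ = 0.9792 − 0.570×0.2028 = 0.8636.
v² = 93.6 × 9.8 × 0.7609/0.8636 = 808.2 m²/s², so v = 28.43 m/s.

28.4 m/s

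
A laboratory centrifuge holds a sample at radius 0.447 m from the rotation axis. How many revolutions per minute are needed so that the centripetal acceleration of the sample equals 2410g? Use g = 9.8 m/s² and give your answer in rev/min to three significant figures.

2200 rev/min

Require ω²r = 2410g, so ω = √(2410 × 9.8/0.447) = 229.9 rad/s.
In rev/min: ω × 60/(2π) = 229.9 × 60/(2π) = 2195 rev/min.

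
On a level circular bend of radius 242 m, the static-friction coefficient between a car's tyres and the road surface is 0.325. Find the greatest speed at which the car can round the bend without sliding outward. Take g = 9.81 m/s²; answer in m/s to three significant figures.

On a flat curve, static friction is the only horizontal force, so it must supply the full centripetal force: μ_s m g = m v²/r.
Mass cancels: v_max = √(μ_s g r) = √(0.325 × 9.81 × 242) = √771.6 = 27.78 m/s.

27.8 m/s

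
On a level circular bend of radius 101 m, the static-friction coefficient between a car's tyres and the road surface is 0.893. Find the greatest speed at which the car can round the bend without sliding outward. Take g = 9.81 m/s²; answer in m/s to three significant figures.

29.7 m/s

Friction provides the centripetal force on a flat curve. At maximum speed it is at its limiting value: μ_s m g = m v²/r.
Mass cancels: v_max = √(μ_s g r) = √(0.893 × 9.81 × 101) = √884.8 = 29.75 m/s.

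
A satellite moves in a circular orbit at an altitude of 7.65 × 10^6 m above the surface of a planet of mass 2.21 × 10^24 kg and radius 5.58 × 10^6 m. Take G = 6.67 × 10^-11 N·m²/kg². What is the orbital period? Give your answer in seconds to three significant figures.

24900 s

r = R + h = 5.58 × 10^6 + 7.65 × 10^6 = 1.323 × 10^7 m. Gravity provides the centripetal force: G M m / r² = m v² / r ⇒ v = √(GM/r) = 3338 m/s.
T = 2πr/v = 2π × 1.323 × 10^7 / 3338 = 24900 s.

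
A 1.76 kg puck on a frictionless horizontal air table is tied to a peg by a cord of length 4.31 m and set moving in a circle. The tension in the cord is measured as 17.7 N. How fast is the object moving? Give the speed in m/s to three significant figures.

T = m v²/r ⇒ v = √(T r / m) = √(17.7 × 4.31 / 1.76) = √43.34 = 6.584 m/s.

6.58 m/s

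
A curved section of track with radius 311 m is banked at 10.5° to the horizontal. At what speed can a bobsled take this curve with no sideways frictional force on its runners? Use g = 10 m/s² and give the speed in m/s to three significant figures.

24.0 m/s

On a frictionless banked curve, N sinθ = mv²/r and N cosθ = mg, so tanθ = v²/(rg).
v = √(r g tanθ) = √(311 × 10.0 × tan 10.5°) = √(311 × 10.0 × 0.1853) = √576.4 = 24.01 m/s.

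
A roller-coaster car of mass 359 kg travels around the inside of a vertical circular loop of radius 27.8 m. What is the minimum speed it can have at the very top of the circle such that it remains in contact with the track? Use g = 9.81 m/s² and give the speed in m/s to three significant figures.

At the highest point the centre is directly below, so both the weight and N act inward: N + mg = mv²/r.
At minimum speed N → 0, so mg = mv_min²/r ⇒ v_min = √(g r) = √(9.81 × 27.8) = 16.51 m/s.

16.5 m/s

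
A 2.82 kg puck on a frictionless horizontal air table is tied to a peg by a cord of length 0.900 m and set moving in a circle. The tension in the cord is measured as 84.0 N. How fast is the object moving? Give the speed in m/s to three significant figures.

T = m v²/r ⇒ v = √(T r / m) = √(84.0 × 0.900 / 2.82) = √26.81 = 5.178 m/s.

5.18 m/s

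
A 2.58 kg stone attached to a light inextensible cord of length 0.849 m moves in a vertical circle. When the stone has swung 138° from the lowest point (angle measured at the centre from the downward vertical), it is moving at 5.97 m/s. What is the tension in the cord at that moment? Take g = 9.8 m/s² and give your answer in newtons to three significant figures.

Take the radial direction toward the centre of the circle as positive. The component of the weight along the string toward the centre is −mg cos φ (φ measured from the bottom), so Newton's second law along the string gives T − mg cos φ = m v²/r.
cos 138° = -0.7431, so T = m(v²/r + g cos φ) = 2.58 × ((5.97)²/0.849 + 9.8 × -0.7431) = 2.58 × (41.98 + (-7.283)) = 2.58 × 34.70 = 89.52 N.

89.5 N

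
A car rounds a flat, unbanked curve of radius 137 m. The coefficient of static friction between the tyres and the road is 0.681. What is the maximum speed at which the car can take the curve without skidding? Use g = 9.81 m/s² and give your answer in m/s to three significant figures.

30.3 m/s

On a flat curve, static friction is the only horizontal force, so it must supply the full centripetal force: μ_s m g = m v²/r.
Mass cancels: v_max = √(μ_s g r) = √(0.681 × 9.81 × 137) = √915.2 = 30.25 m/s.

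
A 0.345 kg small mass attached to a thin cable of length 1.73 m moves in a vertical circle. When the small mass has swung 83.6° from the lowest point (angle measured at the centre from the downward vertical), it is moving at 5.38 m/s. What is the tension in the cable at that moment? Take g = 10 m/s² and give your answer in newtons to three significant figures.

Take the radial direction toward the centre of the circle as positive. The component of the weight along the string toward the centre is −mg cos φ (φ measured from the bottom), so Newton's second law along the string gives T − mg cos φ = m v²/r.
cos 83.6° = 0.1115, so T = m(v²/r + g cos φ) = 0.345 × ((5.38)²/1.73 + 10.0 × 0.1115) = 0.345 × (16.73 + (1.115)) = 0.345 × 17.85 = 6.157 N.

6.16 N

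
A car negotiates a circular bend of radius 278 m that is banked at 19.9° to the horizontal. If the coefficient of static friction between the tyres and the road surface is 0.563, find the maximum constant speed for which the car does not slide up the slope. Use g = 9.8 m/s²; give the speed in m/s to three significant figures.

56.3 m/s

At the maximum speed, friction acts down the slope at its limiting value f = μN. Radially (horizontal, toward centre): N sinθ + μN cosθ = mv²/r. Vertically: N cosθ − μN sinθ = mg.
Dividing: v² = r g (sinθ + μcosθ)/(cosθ − μsinθ).
sinθ + μcosθ = 0.3404 + 0.563×0.9403 = 0.8698; cosθ − μsinθ = 0.9403 − 0.563×0.3404 = 0.7487.
v² = 278 × 9.8 × 0.8698/0.7487 = 3165 m²/s², so v = 56.26 m/s.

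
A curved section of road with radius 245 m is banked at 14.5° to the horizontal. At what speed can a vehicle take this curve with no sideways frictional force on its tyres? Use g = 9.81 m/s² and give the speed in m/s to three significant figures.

On a frictionless banked curve, N sinθ = mv²/r and N cosθ = mg, so tanθ = v²/(rg).
v = √(r g tanθ) = √(245 × 9.81 × tan 14.5°) = √(245 × 9.81 × 0.2586) = √621.6 = 24.93 m/s.

24.9 m/s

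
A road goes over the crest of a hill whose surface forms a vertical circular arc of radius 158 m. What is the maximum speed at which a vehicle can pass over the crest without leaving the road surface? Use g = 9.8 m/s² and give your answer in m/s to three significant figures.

At the crest the centre of the circle is below the vehicle, so the net downward (centripetal) force is mg − N = mv²/r.
The vehicle leaves the road when N → 0, giving v_max = √(g r) = √(9.8 × 158) = 39.35 m/s.

39.3 m/s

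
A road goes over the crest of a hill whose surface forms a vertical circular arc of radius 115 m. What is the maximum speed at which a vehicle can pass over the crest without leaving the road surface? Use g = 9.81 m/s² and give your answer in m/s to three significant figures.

33.6 m/s

At the crest the centre of the circle is below the vehicle, so the net downward (centripetal) force is mg − N = mv²/r.
The vehicle leaves the road when N → 0, giving v_max = √(g r) = √(9.81 × 115) = 33.59 m/s.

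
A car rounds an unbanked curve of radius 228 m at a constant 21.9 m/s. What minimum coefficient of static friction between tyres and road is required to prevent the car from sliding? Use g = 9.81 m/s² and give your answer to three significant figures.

Friction provides the centripetal force: μ_s m g = m v²/r, so μ_s = v²/(g r) = (21.90)²/(9.81 × 228) = 479.6/2237 = 0.2144.

0.214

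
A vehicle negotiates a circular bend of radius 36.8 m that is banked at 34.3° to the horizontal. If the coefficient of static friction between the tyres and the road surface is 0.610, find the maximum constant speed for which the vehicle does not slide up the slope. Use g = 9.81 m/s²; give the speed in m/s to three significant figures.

At the maximum speed, friction acts down the slope at its limiting value f = μN. Radially (horizontal, toward centre): N sinθ + μN cosθ = mv²/r. Vertically: N cosθ − μN sinθ = mg.
Dividing: v² = r g (sinθ + μcosθ)/(cosθ − μsinθ).
sinθ + μcosθ = 0.5635 + 0.610×0.8261 = 1.067; cosθ − μsinθ = 0.8261 − 0.610×0.5635 = 0.4823.
v² = 36.8 × 9.81 × 1.067/0.4823 = 798.9 m²/s², so v = 28.27 m/s.

28.3 m/s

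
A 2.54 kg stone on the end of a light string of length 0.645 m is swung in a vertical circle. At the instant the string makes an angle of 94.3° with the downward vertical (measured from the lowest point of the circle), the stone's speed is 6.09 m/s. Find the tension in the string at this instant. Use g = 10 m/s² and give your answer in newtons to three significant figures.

144 N

Take the radial direction toward the centre of the circle as positive. The component of the weight along the string toward the centre is −mg cos φ (φ measured from the bottom), so Newton's second law along the string gives T − mg cos φ = m v²/r.
cos 94.3° = -0.07498, so T = m(v²/r + g cos φ) = 2.54 × ((6.09)²/0.645 + 10.0 × -0.07498) = 2.54 × (57.50 + (-0.7498)) = 2.54 × 56.75 = 144.1 N.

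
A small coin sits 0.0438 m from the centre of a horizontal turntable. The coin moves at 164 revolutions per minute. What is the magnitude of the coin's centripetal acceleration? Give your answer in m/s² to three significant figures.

12.9 m/s²

ω = 164 rev/min × 2π/60 = 17.17 rad/s, so v = ωr = 17.17 × 0.0438 = 0.7522 m/s.
a_c = v²/r = (0.7522)²/0.0438 = 0.5658/0.0438 = 12.92 m/s².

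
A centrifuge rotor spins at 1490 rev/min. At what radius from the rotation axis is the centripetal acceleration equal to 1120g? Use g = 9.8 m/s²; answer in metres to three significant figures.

ω = 1490 rev/min × 2π/60 = 156.0 rad/s.
a_c = ω²r = 1120g ⇒ r = 1120 × 9.8 / (156.0)² = 10980/24350 = 0.4508 m.

0.451 m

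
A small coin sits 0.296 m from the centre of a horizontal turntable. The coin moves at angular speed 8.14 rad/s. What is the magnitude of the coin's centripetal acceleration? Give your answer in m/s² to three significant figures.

v = ωr = 8.14 × 0.296 = 2.409 m/s.
a_c = v²/r = (2.409)²/0.296 = 5.805/0.296 = 19.61 m/s².

19.6 m/s²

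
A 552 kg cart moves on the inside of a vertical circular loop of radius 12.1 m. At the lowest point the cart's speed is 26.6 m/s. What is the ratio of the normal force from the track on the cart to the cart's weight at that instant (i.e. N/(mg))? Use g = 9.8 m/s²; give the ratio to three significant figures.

At the bottom, N − mg = mv²/r, so N = m(v²/r + g) and N/(mg) = v²/(rg) + 1 = (26.6)²/(12.1 × 9.8) + 1 = 5.967 + 1 = 6.967.

6.97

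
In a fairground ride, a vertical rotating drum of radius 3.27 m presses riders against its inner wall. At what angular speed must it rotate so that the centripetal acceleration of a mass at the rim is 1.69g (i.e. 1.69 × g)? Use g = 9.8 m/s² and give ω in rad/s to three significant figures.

Centripetal acceleration a_c = ω²r. Setting ω²r = 1.69g:
ω = √(1.69g / r) = √(1.69 × 9.8 / 3.27) = √5.065 = 2.251 rad/s.

2.25 rad/s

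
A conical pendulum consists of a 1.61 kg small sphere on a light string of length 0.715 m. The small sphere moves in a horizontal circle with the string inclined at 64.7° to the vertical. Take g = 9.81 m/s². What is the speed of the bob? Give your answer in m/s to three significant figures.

The radius of the circle is r = L sinθ = 0.715 × sin 64.7° = 0.6464 m.
Horizontally T sinθ = mv²/r and vertically T cosθ = mg, so tanθ = v²/(rg).
v = √(r g tanθ) = √(0.6464 × 9.81 × 2.116) = √13.42 = 3.663 m/s.

3.66 m/s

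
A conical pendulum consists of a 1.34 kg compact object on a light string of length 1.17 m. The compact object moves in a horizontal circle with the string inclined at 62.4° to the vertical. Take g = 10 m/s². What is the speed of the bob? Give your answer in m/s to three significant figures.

4.45 m/s

The radius of the circle is r = L sinθ = 1.17 × sin 62.4° = 1.037 m.
Horizontally T sinθ = mv²/r and vertically T cosθ = mg, so tanθ = v²/(rg).
v = √(r g tanθ) = √(1.037 × 10.0 × 1.913) = √19.83 = 4.453 m/s.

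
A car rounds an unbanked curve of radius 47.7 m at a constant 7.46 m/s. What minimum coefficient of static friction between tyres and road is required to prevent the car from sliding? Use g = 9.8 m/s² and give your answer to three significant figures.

Friction provides the centripetal force: μ_s m g = m v²/r, so μ_s = v²/(g r) = (7.460)²/(9.8 × 47.7) = 55.65/467.5 = 0.1191.

0.119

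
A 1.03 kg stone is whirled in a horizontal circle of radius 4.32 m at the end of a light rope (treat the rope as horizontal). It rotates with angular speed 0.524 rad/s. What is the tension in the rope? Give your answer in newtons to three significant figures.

v = ωr = 0.524 × 4.32 = 2.264 m/s.
The tension is the only horizontal force, so it supplies the full centripetal force: T = m v²/r = 1.03 × (2.264)²/4.32 = 1.03 × 5.124/4.32 = 1.222 N.

1.22 N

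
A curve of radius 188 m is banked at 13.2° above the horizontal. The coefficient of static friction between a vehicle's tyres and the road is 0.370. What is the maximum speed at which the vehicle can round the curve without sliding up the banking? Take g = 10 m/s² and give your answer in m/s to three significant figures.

35.3 m/s

At the maximum speed, friction acts down the slope at its limiting value f = μN. Radially (horizontal, toward centre): N sinθ + μN cosθ = mv²/r. Vertically: N cosθ − μN sinθ = mg.
Dividing: v² = r g (sinθ + μcosθ)/(cosθ − μsinθ).
sinθ + μcosθ = 0.2284 + 0.370×0.9736 = 0.5886; cosθ − μsinθ = 0.9736 − 0.370×0.2284 = 0.8891.
v² = 188 × 10.0 × 0.5886/0.8891 = 1245 m²/s², so v = 35.28 m/s.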